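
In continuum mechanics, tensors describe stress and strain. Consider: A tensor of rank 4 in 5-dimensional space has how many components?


The number of components of a rank-r tensor in d dimensions is d^r.
Here d = 5 and r = 4.
5^4 = 625

625


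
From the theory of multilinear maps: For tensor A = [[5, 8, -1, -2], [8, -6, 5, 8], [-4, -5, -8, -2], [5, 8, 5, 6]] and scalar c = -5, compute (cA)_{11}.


Scalar multiplication: (cA)_{ij} = c * A_{ij}.
c = -5
A_{11} = 5
(cA)_{11} = -5 * 5 = -25

-25


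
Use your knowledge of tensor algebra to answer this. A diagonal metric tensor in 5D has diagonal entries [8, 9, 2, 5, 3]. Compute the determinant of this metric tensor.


For a diagonal metric, the determinant is the product of diagonal entries.
Diagonal entries: 8, 9, 2, 5, 3
det(g) = 8 * 9 * 2 * 5 * 3 = 2160

2160


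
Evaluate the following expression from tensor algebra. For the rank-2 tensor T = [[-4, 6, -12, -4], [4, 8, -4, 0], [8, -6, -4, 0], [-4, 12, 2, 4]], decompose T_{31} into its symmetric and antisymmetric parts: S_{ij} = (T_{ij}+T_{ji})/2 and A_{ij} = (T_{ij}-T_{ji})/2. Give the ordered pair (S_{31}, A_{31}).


T_{31} = 8
T_{13} = -12
S_{31} = (8 + -12)/2 = -4/2 = -2
A_{31} = (8 - -12)/2 = 20/2 = 10
Check: S + A = -2 + 10 = 8 = T_{31}.

(-2, 10)


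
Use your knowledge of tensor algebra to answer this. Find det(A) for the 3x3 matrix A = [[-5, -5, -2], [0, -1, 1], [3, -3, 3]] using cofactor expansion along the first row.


Expanding along the first row, det(A) = a11*M_11 - a12*M_12 + a13*M_13, where M_1j is the (1,j) minor.
Minor M_11 = -1*3 - 1*-3 = 0
Minor M_12 = 0*3 - 1*3 = -3
Minor M_13 = 0*-3 - -1*3 = 3
det = -5*(0) - -5*(-3) + -2*(3)
    = 0 - 15 + -6
    = -21

-21


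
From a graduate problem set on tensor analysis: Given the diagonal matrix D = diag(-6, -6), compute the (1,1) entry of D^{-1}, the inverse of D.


For a diagonal matrix, the inverse has entries (D^{-1})_{ii} = 1/d_{ii}.
The diagonal entries are: d_{11} = -6, d_{22} = -6
We need (D^{-1})_{11} = 1/d_{11} = 1/-6 = -1/6

-1/6


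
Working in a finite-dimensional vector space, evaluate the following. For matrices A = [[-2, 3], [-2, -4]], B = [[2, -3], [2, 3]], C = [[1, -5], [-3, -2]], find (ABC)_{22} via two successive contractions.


(ABC)_{22} = sum_m (AB)_{2m} C_{m2}. First compute row 2 of AB.
(AB)_{21} = -2*2 + -4*2 = -12
(AB)_{22} = -2*-3 + -4*3 = -6
Now contract with column 2 of C:
(AB)_{21} * C_{12} = -12 * -5 = 60
(AB)_{22} * C_{22} = -6 * -2 = 12
(ABC)_{22} = 60 + 12 = 72

72


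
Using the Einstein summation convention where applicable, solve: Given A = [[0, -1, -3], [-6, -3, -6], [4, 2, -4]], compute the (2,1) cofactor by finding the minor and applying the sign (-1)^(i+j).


To find cofactor C_{21}, delete row 2 and column 1.
The resulting 2x2 submatrix is: [[-1, -3], [2, -4]]
Minor M_{21} = -1*-4 - -3*2
  = 4 - -6 = 10
Sign = (-1)^(2+1) = (-1)^3 = -1
Cofactor C_{21} = -1 * 10 = -10

-10


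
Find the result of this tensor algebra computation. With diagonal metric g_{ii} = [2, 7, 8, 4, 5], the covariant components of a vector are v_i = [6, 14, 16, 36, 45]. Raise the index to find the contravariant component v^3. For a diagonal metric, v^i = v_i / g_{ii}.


To raise an index with a diagonal metric: v^i = v_i / g_{ii}.
For index 3: v_3 = 16, g_{33} = 8
v^3 = 16 / 8 = 2

2


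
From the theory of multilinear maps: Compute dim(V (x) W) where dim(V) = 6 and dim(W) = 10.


The dimension of a tensor product is the product of dimensions.
dim(V) = 6, dim(W) = 10
dim(V (x) W) = 6 * 10 = 60

60


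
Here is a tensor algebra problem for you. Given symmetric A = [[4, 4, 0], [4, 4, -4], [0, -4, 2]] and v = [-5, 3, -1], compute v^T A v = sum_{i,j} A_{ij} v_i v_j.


First compute Av:
(Av)_1 = 4*-5 + 4*3 + 0*-1 = -8
(Av)_2 = 4*-5 + 4*3 + -4*-1 = -4
(Av)_3 = 0*-5 + -4*3 + 2*-1 = -14
Av = [-8, -4, -14]
Then v^T (Av) = -5*-8 + 3*-4 + -1*-14
= 40 + -12 + 14 = 42

42


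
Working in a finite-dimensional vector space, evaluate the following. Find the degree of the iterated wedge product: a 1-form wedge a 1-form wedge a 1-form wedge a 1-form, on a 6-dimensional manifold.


The degree of a wedge product is the sum of the degrees of the individual forms.
Degrees: 1, 1, 1, 1
Total degree = 1 + 1 + 1 + 1 = 4

4


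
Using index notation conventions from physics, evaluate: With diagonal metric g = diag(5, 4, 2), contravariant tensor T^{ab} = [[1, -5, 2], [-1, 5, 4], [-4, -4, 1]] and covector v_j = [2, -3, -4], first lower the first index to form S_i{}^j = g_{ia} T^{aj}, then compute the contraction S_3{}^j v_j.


Step 1: lower the first index. For a diagonal metric, g_{ia} T^{aj} = g_{ii} T^{ij} (no sum on i).
g_{33} = 2
S_3{}^1 = 2 * T^{31} = 2 * -4 = -8
S_3{}^2 = 2 * T^{32} = 2 * -4 = -8
S_3{}^3 = 2 * T^{33} = 2 * 1 = 2
Step 2: contract S_3{}^j with v_j.
S_3{}^1 * v_1 = -8 * 2 = -16
S_3{}^2 * v_2 = -8 * -3 = 24
S_3{}^3 * v_3 = 2 * -4 = -8
Result = -16 + 24 + -8 = 0

0


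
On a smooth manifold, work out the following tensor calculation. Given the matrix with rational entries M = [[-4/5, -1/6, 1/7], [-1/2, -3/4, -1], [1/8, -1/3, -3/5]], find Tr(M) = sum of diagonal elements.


The trace is the sum of diagonal entries.
Diagonal: M[1,1] = -4/5, M[2,2] = -3/4, M[3,3] = -3/5
Tr(M) = -4/5 + -3/4 + -3/5
Computing step by step:
After adding M[1,1]: -4/5
After adding M[2,2]: -31/20
After adding M[3,3]: -43/20
Tr(M) = -43/20

-43/20


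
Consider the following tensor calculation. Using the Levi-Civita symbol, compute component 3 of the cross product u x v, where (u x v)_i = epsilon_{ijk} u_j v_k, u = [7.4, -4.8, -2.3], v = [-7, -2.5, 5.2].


(u x v)_3 = sum_{j,k} epsilon_{3jk} u_j v_k. Only permutations of (1,2,3) contribute; the two non-zero terms are:
eps_{312} u_1 v_2 = 1 * 7.4 * -2.5 = -18.5
eps_{321} u_2 v_1 = -1 * -4.8 * -7 = -33.6
(u x v)_3 = -52.1

-52.1


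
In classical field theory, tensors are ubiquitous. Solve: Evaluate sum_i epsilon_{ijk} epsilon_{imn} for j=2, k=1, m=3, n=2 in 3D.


Using the identity: epsilon_{ijk} epsilon_{imn} = delta_{jm} delta_{kn} - delta_{jn} delta_{km}.
delta_{23} = 0
delta_{12} = 0
delta_{22} = 1
delta_{13} = 0
Result = 0 * 0 - 1 * 0 = 0 - 0 = 0

0


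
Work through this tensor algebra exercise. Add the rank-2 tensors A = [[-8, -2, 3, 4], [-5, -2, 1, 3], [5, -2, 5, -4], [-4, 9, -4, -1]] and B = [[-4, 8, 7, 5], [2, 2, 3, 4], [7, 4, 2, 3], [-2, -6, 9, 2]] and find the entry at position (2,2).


Tensor addition is component-wise: (A + B)_{ij} = A_{ij} + B_{ij}.
A_{22} = -2
B_{22} = 2
(A + B)_{22} = -2 + 2 = 0

0


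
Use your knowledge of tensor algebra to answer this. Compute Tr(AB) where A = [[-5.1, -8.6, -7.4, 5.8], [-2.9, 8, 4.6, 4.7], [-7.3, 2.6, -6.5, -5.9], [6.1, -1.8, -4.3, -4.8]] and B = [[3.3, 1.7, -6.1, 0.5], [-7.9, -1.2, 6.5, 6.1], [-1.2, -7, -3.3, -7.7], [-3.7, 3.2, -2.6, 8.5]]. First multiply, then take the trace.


Tr(AB) = sum_i (AB)_{ii} where (AB)_{ii} = sum_k A_{ik} B_{ki}.
(AB)_{11} = -5.1*3.3 + -8.6*-7.9 + -7.4*-1.2 + 5.8*-3.7 = 38.53
(AB)_{22} = -2.9*1.7 + 8*-1.2 + 4.6*-7 + 4.7*3.2 = -31.69
(AB)_{33} = -7.3*-6.1 + 2.6*6.5 + -6.5*-3.3 + -5.9*-2.6 = 98.22
(AB)_{44} = 6.1*0.5 + -1.8*6.1 + -4.3*-7.7 + -4.8*8.5 = -15.62
Tr(AB) = 38.53 + -31.69 + 98.22 + -15.62 = 89.44

89.44


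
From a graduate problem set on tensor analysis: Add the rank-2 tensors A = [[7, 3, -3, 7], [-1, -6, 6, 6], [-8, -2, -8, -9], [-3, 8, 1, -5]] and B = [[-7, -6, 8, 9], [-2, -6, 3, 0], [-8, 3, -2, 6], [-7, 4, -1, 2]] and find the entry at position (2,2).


Tensor addition is component-wise: (A + B)_{ij} = A_{ij} + B_{ij}.
A_{22} = -6
B_{22} = -6
(A + B)_{22} = -6 + -6 = -12

-12


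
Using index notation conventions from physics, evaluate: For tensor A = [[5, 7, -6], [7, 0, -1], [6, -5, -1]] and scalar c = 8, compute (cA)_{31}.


Scalar multiplication: (cA)_{ij} = c * A_{ij}.
c = 8
A_{31} = 6
(cA)_{31} = 8 * 6 = 48

48


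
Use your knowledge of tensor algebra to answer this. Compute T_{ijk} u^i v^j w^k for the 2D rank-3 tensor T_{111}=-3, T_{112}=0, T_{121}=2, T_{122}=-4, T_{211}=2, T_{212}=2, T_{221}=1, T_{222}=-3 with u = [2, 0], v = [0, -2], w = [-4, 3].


S = sum over i,j,k of T_{ijk} u_i v_j w_k. Expanding all 8 terms:
T_{111}*u_1*v_1*w_1 = -3*2*0*-4 = 0  (running total: 0)
T_{112}*u_1*v_1*w_2 = 0*2*0*3 = 0  (running total: 0)
T_{121}*u_1*v_2*w_1 = 2*2*-2*-4 = 32  (running total: 32)
T_{122}*u_1*v_2*w_2 = -4*2*-2*3 = 48  (running total: 80)
T_{211}*u_2*v_1*w_1 = 2*0*0*-4 = 0  (running total: 80)
T_{212}*u_2*v_1*w_2 = 2*0*0*3 = 0  (running total: 80)
T_{221}*u_2*v_2*w_1 = 1*0*-2*-4 = 0  (running total: 80)
T_{222}*u_2*v_2*w_2 = -3*0*-2*3 = 0  (running total: 80)
S = 80

80


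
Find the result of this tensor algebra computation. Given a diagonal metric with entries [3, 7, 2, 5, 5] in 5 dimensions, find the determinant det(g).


For a diagonal metric, the determinant is the product of diagonal entries.
Diagonal entries: 3, 7, 2, 5, 5
det(g) = 3 * 7 * 2 * 5 * 5 = 1050

1050


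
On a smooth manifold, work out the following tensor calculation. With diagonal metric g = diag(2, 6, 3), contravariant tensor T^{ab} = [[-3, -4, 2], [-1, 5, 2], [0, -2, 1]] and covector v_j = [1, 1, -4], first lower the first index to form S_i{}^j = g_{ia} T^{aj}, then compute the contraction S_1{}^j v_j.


Step 1: lower the first index. For a diagonal metric, g_{ia} T^{aj} = g_{ii} T^{ij} (no sum on i).
g_{11} = 2
S_1{}^1 = 2 * T^{11} = 2 * -3 = -6
S_1{}^2 = 2 * T^{12} = 2 * -4 = -8
S_1{}^3 = 2 * T^{13} = 2 * 2 = 4
Step 2: contract S_1{}^j with v_j.
S_1{}^1 * v_1 = -6 * 1 = -6
S_1{}^2 * v_2 = -8 * 1 = -8
S_1{}^3 * v_3 = 4 * -4 = -16
Result = -6 + -8 + -16 = -30

-30


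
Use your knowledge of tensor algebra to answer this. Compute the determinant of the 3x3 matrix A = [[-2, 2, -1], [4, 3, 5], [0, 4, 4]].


Expanding along the first row, det(A) = a11*M_11 - a12*M_12 + a13*M_13, where M_1j is the (1,j) minor.
Minor M_11 = 3*4 - 5*4 = -8
Minor M_12 = 4*4 - 5*0 = 16
Minor M_13 = 4*4 - 3*0 = 16
det = -2*(-8) - 2*(16) + -1*(16)
    = 16 - 32 + -16
    = -32

-32


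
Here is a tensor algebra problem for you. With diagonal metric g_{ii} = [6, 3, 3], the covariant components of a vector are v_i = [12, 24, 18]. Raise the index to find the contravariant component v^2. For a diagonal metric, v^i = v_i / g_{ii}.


To raise an index with a diagonal metric: v^i = v_i / g_{ii}.
For index 2: v_2 = 24, g_{22} = 3
v^2 = 24 / 3 = 8

8


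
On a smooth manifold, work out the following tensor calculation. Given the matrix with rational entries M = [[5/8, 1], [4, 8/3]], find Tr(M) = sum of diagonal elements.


The trace is the sum of diagonal entries.
Diagonal: M[1,1] = 5/8, M[2,2] = 8/3
Tr(M) = 5/8 + 8/3
Computing step by step:
After adding M[1,1]: 5/8
After adding M[2,2]: 79/24
Tr(M) = 79/24

79/24


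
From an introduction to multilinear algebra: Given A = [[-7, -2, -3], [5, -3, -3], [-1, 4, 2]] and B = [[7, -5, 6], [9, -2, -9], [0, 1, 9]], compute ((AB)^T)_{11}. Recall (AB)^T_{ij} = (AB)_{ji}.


(AB)^T_{ij} = (AB)_{ji} = sum_k A_{jk} B_{ki}.
For i=1, j=1 we need (AB)_{11}:
A_{11} * B_{11} = -7 * 7 = -49
A_{12} * B_{21} = -2 * 9 = -18
A_{13} * B_{31} = -3 * 0 = 0
Sum = -49 + -18 + 0 = -67

-67


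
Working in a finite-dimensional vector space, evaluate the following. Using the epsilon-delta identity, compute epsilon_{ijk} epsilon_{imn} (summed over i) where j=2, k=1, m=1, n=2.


Using the identity: epsilon_{ijk} epsilon_{imn} = delta_{jm} delta_{kn} - delta_{jn} delta_{km}.
delta_{21} = 0
delta_{12} = 0
delta_{22} = 1
delta_{11} = 1
Result = 0 * 0 - 1 * 1 = 0 - 1 = -1

-1


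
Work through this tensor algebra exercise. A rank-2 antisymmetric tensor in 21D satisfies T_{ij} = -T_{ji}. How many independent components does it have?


An antisymmetric rank-2 tensor satisfies A_{ij} = -A_{ji}, so diagonal entries are zero.
The independent components are the upper-triangular entries: C(n, 2) = n(n-1)/2.
n = 21
C(21, 2) = 21 * 20 / 2 = 420 / 2 = 210

210


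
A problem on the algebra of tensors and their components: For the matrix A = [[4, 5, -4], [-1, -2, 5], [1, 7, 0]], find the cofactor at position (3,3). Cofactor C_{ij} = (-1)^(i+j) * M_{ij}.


To find cofactor C_{33}, delete row 3 and column 3.
The resulting 2x2 submatrix is: [[4, 5], [-1, -2]]
Minor M_{33} = 4*-2 - 5*-1
  = -8 - -5 = -3
Sign = (-1)^(3+3) = (-1)^6 = 1
Cofactor C_{33} = 1 * -3 = -3

-3


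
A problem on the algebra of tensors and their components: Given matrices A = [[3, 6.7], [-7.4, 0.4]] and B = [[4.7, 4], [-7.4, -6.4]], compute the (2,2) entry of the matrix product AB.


(AB)_{ij} = sum_k A_{ik} B_{kj}.
For i=2, j=2:
A_{21} * B_{12} = -7.4 * 4 = -29.6
A_{22} * B_{22} = 0.4 * -6.4 = -2.56
Sum = -29.6 + -2.56 = -32.16

-32.16


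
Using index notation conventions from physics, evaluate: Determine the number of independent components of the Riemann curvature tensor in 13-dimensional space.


The Riemann tensor in d dimensions has d^2(d^2 - 1)/12 independent components.
d = 13, so d^2 = 169
d^2 - 1 = 168
d^2(d^2 - 1) = 169 * 168 = 28392
Divide by 12: 28392 / 12 = 2366

2366


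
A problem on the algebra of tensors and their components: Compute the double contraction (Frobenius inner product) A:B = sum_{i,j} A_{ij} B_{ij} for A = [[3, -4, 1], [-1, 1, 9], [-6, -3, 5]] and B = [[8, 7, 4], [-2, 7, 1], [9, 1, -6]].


A:B = sum over all i,j of A_{ij} * B_{ij}.
Row 1: 3*8=24, -4*7=-28, 1*4=4 => row sum = 0
Row 2: -1*-2=2, 1*7=7, 9*1=9 => row sum = 18
Row 3: -6*9=-54, -3*1=-3, 5*-6=-30 => row sum = -87
Total = 0 + 18 + -87 = -69

-69


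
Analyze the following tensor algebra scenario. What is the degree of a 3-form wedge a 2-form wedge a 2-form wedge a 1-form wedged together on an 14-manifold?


The degree of a wedge product is the sum of the degrees of the individual forms.
Degrees: 3, 2, 2, 1
Total degree = 3 + 2 + 2 + 1 = 8

8


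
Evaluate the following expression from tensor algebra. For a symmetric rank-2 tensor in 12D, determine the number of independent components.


A symmetric rank-2 tensor in d dimensions has d(d+1)/2 independent components.
d = 12
d(d+1)/2 = 12 * 13 / 2 = 156 / 2 = 78

78


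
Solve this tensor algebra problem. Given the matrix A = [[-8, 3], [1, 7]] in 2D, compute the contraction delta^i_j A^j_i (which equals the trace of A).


The contraction (trace) of a rank-2 tensor is the sum of its diagonal elements.
Diagonal entries: A[1,1] = -8, A[2,2] = 7
Tr(A) = -8 + 7 = -1

-1


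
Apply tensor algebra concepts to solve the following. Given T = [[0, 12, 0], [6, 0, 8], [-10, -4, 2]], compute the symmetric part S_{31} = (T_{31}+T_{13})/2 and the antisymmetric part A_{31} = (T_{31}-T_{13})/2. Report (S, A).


T_{31} = -10
T_{13} = 0
S_{31} = (-10 + 0)/2 = -10/2 = -5
A_{31} = (-10 - 0)/2 = -10/2 = -5
Check: S + A = -5 + -5 = -10 = T_{31}.

(-5, -5)


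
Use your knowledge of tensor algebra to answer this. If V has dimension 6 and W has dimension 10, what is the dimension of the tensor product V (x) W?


The dimension of a tensor product is the product of dimensions.
dim(V) = 6, dim(W) = 10
dim(V (x) W) = 6 * 10 = 60

60


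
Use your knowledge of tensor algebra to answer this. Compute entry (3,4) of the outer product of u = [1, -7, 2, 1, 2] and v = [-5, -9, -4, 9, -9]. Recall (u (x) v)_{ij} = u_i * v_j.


The outer product entry T_{ij} = u_i * v_j.
We need i=3, j=4.
u_3 = 2, v_4 = 9
T_{3,4} = 2 * 9 = 18

18


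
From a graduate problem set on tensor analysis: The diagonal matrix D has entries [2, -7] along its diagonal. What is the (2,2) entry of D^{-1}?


For a diagonal matrix, the inverse has entries (D^{-1})_{ii} = 1/d_{ii}.
The diagonal entries are: d_{11} = 2, d_{22} = -7
We need (D^{-1})_{22} = 1/d_{22} = 1/-7 = -1/7

-1/7


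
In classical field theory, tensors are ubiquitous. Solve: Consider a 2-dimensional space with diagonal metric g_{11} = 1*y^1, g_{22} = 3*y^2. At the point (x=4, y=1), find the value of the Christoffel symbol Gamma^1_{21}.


For a diagonal metric, Gamma^k_{ij} = (1/2) g^{kk} (dg_{ik}/dx_j + dg_{jk}/dx_i - dg_{ij}/dx_k).
The metric is diagonal, so g_{ab} = 0 for a != b.
At the given point: g_{11} = 1, g_{22} = 3
g^{11} = 1/1
dg_{21}/dx_1 = 0 (off-diagonal)
dg_{11}/dx_2 = dg_{11}/dx_2 = 1
dg_{21}/dx_1 = 0 (off-diagonal)
Numerator = 0 + 1 - 0 = 1
Gamma^1_{21} = 1 / (2 * 1) = 1/2

1/2


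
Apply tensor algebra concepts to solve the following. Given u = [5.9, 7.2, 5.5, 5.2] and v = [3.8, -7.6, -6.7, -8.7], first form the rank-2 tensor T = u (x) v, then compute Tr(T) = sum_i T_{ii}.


The outer product gives T_{ij} = u_i v_j.
The trace (contraction) is Tr(T) = sum_i T_{ii} = sum_i u_i v_i.
Diagonal entries:
T_{11} = u_1 * v_1 = 5.9 * 3.8 = 22.42
T_{22} = u_2 * v_2 = 7.2 * -7.6 = -54.72
T_{33} = u_3 * v_3 = 5.5 * -6.7 = -36.85
T_{44} = u_4 * v_4 = 5.2 * -8.7 = -45.24
Tr(T) = 22.42 + -54.72 + -36.85 + -45.24 = -114.39

-114.39


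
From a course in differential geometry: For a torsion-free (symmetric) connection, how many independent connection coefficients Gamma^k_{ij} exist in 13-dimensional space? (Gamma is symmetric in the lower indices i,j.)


Christoffel symbols Gamma^k_{ij} are symmetric in i,j, so there are d * d(d+1)/2 independent symbols.
d = 13
d(d+1)/2 = 13 * 14 / 2 = 91
Total = 13 * 91 = 1183

1183


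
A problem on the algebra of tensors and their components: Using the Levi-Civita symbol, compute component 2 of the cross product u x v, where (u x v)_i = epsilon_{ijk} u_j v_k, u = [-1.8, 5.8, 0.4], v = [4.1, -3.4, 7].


(u x v)_2 = sum_{j,k} epsilon_{2jk} u_j v_k. Only permutations of (1,2,3) contribute; the two non-zero terms are:
eps_{213} u_1 v_3 = -1 * -1.8 * 7 = 12.6
eps_{231} u_3 v_1 = 1 * 0.4 * 4.1 = 1.64
(u x v)_2 = 14.24

14.24


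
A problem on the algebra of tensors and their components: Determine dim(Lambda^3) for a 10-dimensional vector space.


The dimension of the space of p-forms on an n-dimensional space is C(n, p).
n = 10, p = 3
C(10, 3) = 10! / (3! * 7!) = 120

120


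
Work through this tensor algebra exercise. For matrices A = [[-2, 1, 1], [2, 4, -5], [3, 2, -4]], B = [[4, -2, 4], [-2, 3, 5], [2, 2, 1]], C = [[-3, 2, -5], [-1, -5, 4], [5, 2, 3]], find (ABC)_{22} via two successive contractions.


(ABC)_{22} = sum_m (AB)_{2m} C_{m2}. First compute row 2 of AB.
(AB)_{21} = 2*4 + 4*-2 + -5*2 = -10
(AB)_{22} = 2*-2 + 4*3 + -5*2 = -2
(AB)_{23} = 2*4 + 4*5 + -5*1 = 23
Now contract with column 2 of C:
(AB)_{21} * C_{12} = -10 * 2 = -20
(AB)_{22} * C_{22} = -2 * -5 = 10
(AB)_{23} * C_{32} = 23 * 2 = 46
(ABC)_{22} = -20 + 10 + 46 = 36

36


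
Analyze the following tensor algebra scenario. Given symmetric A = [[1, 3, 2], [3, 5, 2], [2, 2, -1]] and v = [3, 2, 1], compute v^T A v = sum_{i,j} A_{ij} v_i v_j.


First compute Av:
(Av)_1 = 1*3 + 3*2 + 2*1 = 11
(Av)_2 = 3*3 + 5*2 + 2*1 = 21
(Av)_3 = 2*3 + 2*2 + -1*1 = 9
Av = [11, 21, 9]
Then v^T (Av) = 3*11 + 2*21 + 1*9
= 33 + 42 + 9 = 84

84


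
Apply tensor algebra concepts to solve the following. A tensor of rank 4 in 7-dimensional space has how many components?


The number of components of a rank-r tensor in d dimensions is d^r.
Here d = 7 and r = 4.
7^4 = 2401

2401


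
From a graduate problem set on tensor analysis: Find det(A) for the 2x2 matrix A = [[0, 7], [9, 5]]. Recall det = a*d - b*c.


For a 2x2 matrix [[a, b], [c, d]], det = a*d - b*c.
a = 0, b = 7, c = 9, d = 5
a*d = 0 * 5 = 0
b*c = 7 * 9 = 63
det = 0 - 63 = -63

-63


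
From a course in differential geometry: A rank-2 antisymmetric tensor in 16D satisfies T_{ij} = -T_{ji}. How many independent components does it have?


An antisymmetric rank-2 tensor satisfies A_{ij} = -A_{ji}, so diagonal entries are zero.
The independent components are the upper-triangular entries: C(n, 2) = n(n-1)/2.
n = 16
C(16, 2) = 16 * 15 / 2 = 240 / 2 = 120

120


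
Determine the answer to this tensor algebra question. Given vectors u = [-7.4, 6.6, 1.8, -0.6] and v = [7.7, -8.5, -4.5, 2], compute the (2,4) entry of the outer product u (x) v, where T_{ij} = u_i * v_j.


The outer product entry T_{ij} = u_i * v_j.
We need i=2, j=4.
u_2 = 6.6, v_4 = 2
T_{2,4} = 6.6 * 2 = 13.2

13.2


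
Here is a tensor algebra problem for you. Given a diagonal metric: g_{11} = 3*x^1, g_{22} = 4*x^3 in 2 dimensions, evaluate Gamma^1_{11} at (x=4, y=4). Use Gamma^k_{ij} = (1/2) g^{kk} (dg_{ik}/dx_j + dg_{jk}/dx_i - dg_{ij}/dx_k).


For a diagonal metric, Gamma^k_{ij} = (1/2) g^{kk} (dg_{ik}/dx_j + dg_{jk}/dx_i - dg_{ij}/dx_k).
The metric is diagonal, so g_{ab} = 0 for a != b.
At the given point: g_{11} = 12, g_{22} = 256
g^{11} = 1/12
dg_{11}/dx_1 = dg_{11}/dx_1 = 3
dg_{11}/dx_1 = dg_{11}/dx_1 = 3
dg_{11}/dx_1 = dg_{11}/dx_1 = 3
Numerator = 3 + 3 - 3 = 3
Gamma^1_{11} = 3 / (2 * 12) = 1/8

1/8


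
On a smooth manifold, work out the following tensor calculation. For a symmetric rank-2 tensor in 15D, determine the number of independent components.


A symmetric rank-2 tensor in d dimensions has d(d+1)/2 independent components.
d = 15
d(d+1)/2 = 15 * 16 / 2 = 240 / 2 = 120

120


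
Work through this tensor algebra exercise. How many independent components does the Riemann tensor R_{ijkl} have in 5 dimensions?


The Riemann tensor in d dimensions has d^2(d^2 - 1)/12 independent components.
d = 5, so d^2 = 25
d^2 - 1 = 24
d^2(d^2 - 1) = 25 * 24 = 600
Divide by 12: 600 / 12 = 50

50


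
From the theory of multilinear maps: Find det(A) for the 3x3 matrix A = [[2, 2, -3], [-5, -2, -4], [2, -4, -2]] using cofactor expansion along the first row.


Expanding along the first row, det(A) = a11*M_11 - a12*M_12 + a13*M_13, where M_1j is the (1,j) minor.
Minor M_11 = -2*-2 - -4*-4 = -12
Minor M_12 = -5*-2 - -4*2 = 18
Minor M_13 = -5*-4 - -2*2 = 24
det = 2*(-12) - 2*(18) + -3*(24)
    = -24 - 36 + -72
    = -132

-132


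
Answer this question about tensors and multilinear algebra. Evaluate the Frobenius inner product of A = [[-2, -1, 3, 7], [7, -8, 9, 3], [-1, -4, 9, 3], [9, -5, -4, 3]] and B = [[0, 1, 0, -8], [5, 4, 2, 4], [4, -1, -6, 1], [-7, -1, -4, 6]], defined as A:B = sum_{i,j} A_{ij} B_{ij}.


A:B = sum over all i,j of A_{ij} * B_{ij}.
Row 1: -2*0=0, -1*1=-1, 3*0=0, 7*-8=-56 => row sum = -57
Row 2: 7*5=35, -8*4=-32, 9*2=18, 3*4=12 => row sum = 33
Row 3: -1*4=-4, -4*-1=4, 9*-6=-54, 3*1=3 => row sum = -51
Row 4: 9*-7=-63, -5*-1=5, -4*-4=16, 3*6=18 => row sum = -24
Total = -57 + 33 + -51 + -24 = -99

-99


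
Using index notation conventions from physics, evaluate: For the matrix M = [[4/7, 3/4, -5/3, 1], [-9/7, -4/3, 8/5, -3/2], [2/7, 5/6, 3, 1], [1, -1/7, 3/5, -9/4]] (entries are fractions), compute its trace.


The trace is the sum of diagonal entries.
Diagonal: M[1,1] = 4/7, M[2,2] = -4/3, M[3,3] = 3, M[4,4] = -9/4
Tr(M) = 4/7 + -4/3 + 3 + -9/4
Computing step by step:
After adding M[1,1]: 4/7
After adding M[2,2]: -16/21
After adding M[3,3]: 47/21
After adding M[4,4]: -1/84
Tr(M) = -1/84

-1/84


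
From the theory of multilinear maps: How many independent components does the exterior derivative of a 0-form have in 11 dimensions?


The exterior derivative of a p-form is a (p+1)-form.
Its number of independent components is C(n, p+1).
n = 11, p+1 = 1
C(11, 1) = 11

11


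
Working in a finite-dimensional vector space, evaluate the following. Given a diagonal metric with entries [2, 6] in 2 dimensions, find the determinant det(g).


For a diagonal metric, the determinant is the product of diagonal entries.
Diagonal entries: 2, 6
det(g) = 2 * 6 = 12

12


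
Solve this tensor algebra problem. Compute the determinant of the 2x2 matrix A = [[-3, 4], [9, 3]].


For a 2x2 matrix [[a, b], [c, d]], det = a*d - b*c.
a = -3, b = 4, c = 9, d = 3
a*d = -3 * 3 = -9
b*c = 4 * 9 = 36
det = -9 - 36 = -45

-45


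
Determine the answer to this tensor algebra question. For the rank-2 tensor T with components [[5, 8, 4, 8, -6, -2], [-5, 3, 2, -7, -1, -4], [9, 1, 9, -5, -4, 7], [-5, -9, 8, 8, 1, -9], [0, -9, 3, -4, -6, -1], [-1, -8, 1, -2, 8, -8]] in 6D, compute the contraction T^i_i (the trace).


The contraction (trace) of a rank-2 tensor is the sum of its diagonal elements.
Diagonal entries: A[1,1] = 5, A[2,2] = 3, A[3,3] = 9, A[4,4] = 8, A[5,5] = -6, A[6,6] = -8
Tr(A) = 5 + 3 + 9 + 8 + -6 + -8 = 11

11


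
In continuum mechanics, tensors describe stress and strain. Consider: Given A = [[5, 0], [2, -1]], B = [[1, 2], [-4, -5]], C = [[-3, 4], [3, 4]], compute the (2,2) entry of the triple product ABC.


(ABC)_{22} = sum_m (AB)_{2m} C_{m2}. First compute row 2 of AB.
(AB)_{21} = 2*1 + -1*-4 = 6
(AB)_{22} = 2*2 + -1*-5 = 9
Now contract with column 2 of C:
(AB)_{21} * C_{12} = 6 * 4 = 24
(AB)_{22} * C_{22} = 9 * 4 = 36
(ABC)_{22} = 24 + 36 = 60

60


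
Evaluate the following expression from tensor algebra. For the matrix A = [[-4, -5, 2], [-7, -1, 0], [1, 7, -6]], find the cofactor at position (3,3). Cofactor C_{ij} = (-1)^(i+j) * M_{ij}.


To find cofactor C_{33}, delete row 3 and column 3.
The resulting 2x2 submatrix is: [[-4, -5], [-7, -1]]
Minor M_{33} = -4*-1 - -5*-7
  = 4 - 35 = -31
Sign = (-1)^(3+3) = (-1)^6 = 1
Cofactor C_{33} = 1 * -31 = -31

-31


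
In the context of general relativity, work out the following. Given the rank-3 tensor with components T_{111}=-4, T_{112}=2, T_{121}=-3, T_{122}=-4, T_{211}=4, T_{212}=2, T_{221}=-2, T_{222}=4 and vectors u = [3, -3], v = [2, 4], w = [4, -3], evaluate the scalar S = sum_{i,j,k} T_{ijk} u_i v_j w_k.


S = sum over i,j,k of T_{ijk} u_i v_j w_k. Expanding all 8 terms:
T_{111}*u_1*v_1*w_1 = -4*3*2*4 = -96  (running total: -96)
T_{112}*u_1*v_1*w_2 = 2*3*2*-3 = -36  (running total: -132)
T_{121}*u_1*v_2*w_1 = -3*3*4*4 = -144  (running total: -276)
T_{122}*u_1*v_2*w_2 = -4*3*4*-3 = 144  (running total: -132)
T_{211}*u_2*v_1*w_1 = 4*-3*2*4 = -96  (running total: -228)
T_{212}*u_2*v_1*w_2 = 2*-3*2*-3 = 36  (running total: -192)
T_{221}*u_2*v_2*w_1 = -2*-3*4*4 = 96  (running total: -96)
T_{222}*u_2*v_2*w_2 = 4*-3*4*-3 = 144  (running total: 48)
S = 48

48


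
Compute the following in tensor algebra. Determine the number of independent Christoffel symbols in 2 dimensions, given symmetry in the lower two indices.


Christoffel symbols Gamma^k_{ij} are symmetric in i,j, so there are d * d(d+1)/2 independent symbols.
d = 2
d(d+1)/2 = 2 * 3 / 2 = 3
Total = 2 * 3 = 6

6


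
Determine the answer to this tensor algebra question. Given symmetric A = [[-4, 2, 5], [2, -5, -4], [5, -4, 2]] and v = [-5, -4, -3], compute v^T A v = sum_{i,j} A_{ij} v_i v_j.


First compute Av:
(Av)_1 = -4*-5 + 2*-4 + 5*-3 = -3
(Av)_2 = 2*-5 + -5*-4 + -4*-3 = 22
(Av)_3 = 5*-5 + -4*-4 + 2*-3 = -15
Av = [-3, 22, -15]
Then v^T (Av) = -5*-3 + -4*22 + -3*-15
= 15 + -88 + 45 = -28

-28


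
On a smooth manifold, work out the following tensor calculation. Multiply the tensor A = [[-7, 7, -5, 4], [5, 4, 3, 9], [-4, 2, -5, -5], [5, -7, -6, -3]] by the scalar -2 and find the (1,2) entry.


Scalar multiplication: (cA)_{ij} = c * A_{ij}.
c = -2
A_{12} = 7
(cA)_{12} = -2 * 7 = -14

-14


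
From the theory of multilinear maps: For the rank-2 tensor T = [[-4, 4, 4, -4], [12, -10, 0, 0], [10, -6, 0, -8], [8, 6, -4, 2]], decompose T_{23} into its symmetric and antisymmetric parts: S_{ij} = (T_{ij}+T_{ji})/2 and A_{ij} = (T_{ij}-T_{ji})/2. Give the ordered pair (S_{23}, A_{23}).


T_{23} = 0
T_{32} = -6
S_{23} = (0 + -6)/2 = -6/2 = -3
A_{23} = (0 - -6)/2 = 6/2 = 3
Check: S + A = -3 + 3 = 0 = T_{23}.

(-3, 3)


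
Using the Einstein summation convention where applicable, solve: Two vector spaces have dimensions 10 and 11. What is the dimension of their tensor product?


The dimension of a tensor product is the product of dimensions.
dim(V) = 10, dim(W) = 11
dim(V (x) W) = 10 * 11 = 110

110


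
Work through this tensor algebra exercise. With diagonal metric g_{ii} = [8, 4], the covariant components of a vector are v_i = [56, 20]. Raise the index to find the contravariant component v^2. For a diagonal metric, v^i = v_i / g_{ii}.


To raise an index with a diagonal metric: v^i = v_i / g_{ii}.
For index 2: v_2 = 20, g_{22} = 4
v^2 = 20 / 4 = 5

5


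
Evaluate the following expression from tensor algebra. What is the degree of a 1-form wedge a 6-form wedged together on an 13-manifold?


The degree of a wedge product is the sum of the degrees of the individual forms.
Degrees: 1, 6
Total degree = 1 + 6 = 7

7


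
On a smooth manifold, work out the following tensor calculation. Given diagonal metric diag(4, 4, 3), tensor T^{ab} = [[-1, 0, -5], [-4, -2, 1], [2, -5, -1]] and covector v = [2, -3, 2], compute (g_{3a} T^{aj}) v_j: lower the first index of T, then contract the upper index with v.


Step 1: lower the first index. For a diagonal metric, g_{ia} T^{aj} = g_{ii} T^{ij} (no sum on i).
g_{33} = 3
S_3{}^1 = 3 * T^{31} = 3 * 2 = 6
S_3{}^2 = 3 * T^{32} = 3 * -5 = -15
S_3{}^3 = 3 * T^{33} = 3 * -1 = -3
Step 2: contract S_3{}^j with v_j.
S_3{}^1 * v_1 = 6 * 2 = 12
S_3{}^2 * v_2 = -15 * -3 = 45
S_3{}^3 * v_3 = -3 * 2 = -6
Result = 12 + 45 + -6 = 51

51


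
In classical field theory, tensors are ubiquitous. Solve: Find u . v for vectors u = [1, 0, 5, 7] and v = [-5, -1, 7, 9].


The inner product u . v = sum of u_i * v_i.
Term-by-term: 1 * -5, 0 * -1, 5 * 7, 7 * 9
Products: -5, 0, 35, 63
Sum = -5 + 0 + 35 + 63 = 93

93


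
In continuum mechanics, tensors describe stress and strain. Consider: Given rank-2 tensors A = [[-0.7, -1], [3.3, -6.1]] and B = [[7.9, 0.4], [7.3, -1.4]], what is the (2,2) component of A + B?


Tensor addition is component-wise: (A + B)_{ij} = A_{ij} + B_{ij}.
A_{22} = -6.1
B_{22} = -1.4
(A + B)_{22} = -6.1 + -1.4 = -7.5

-7.5


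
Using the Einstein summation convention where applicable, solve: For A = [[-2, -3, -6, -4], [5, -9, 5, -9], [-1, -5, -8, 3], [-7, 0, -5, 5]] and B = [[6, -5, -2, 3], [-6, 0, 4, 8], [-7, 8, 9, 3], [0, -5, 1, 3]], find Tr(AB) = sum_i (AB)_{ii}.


Tr(AB) = sum_i (AB)_{ii} where (AB)_{ii} = sum_k A_{ik} B_{ki}.
(AB)_{11} = -2*6 + -3*-6 + -6*-7 + -4*0 = 48
(AB)_{22} = 5*-5 + -9*0 + 5*8 + -9*-5 = 60
(AB)_{33} = -1*-2 + -5*4 + -8*9 + 3*1 = -87
(AB)_{44} = -7*3 + 0*8 + -5*3 + 5*3 = -21
Tr(AB) = 48 + 60 + -87 + -21 = 0

0


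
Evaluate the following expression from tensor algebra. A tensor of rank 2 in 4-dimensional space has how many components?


The number of components of a rank-r tensor in d dimensions is d^r.
Here d = 4 and r = 2.
4^2 = 16

16


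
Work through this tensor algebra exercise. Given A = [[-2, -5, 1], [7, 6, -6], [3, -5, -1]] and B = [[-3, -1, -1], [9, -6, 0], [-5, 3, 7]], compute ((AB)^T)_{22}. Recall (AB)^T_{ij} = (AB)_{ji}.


(AB)^T_{ij} = (AB)_{ji} = sum_k A_{jk} B_{ki}.
For i=2, j=2 we need (AB)_{22}:
A_{21} * B_{12} = 7 * -1 = -7
A_{22} * B_{22} = 6 * -6 = -36
A_{23} * B_{32} = -6 * 3 = -18
Sum = -7 + -36 + -18 = -61

-61


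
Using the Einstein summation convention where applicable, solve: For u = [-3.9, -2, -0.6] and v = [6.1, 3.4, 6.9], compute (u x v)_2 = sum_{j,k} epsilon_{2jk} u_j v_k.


(u x v)_2 = sum_{j,k} epsilon_{2jk} u_j v_k. Only permutations of (1,2,3) contribute; the two non-zero terms are:
eps_{213} u_1 v_3 = -1 * -3.9 * 6.9 = 26.91
eps_{231} u_3 v_1 = 1 * -0.6 * 6.1 = -3.66
(u x v)_2 = 23.25

23.25


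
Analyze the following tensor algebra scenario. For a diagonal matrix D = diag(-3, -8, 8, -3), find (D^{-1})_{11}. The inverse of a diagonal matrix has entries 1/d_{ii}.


For a diagonal matrix, the inverse has entries (D^{-1})_{ii} = 1/d_{ii}.
The diagonal entries are: d_{11} = -3, d_{22} = -8, d_{33} = 8, d_{44} = -3
We need (D^{-1})_{11} = 1/d_{11} = 1/-3 = -1/3

-1/3


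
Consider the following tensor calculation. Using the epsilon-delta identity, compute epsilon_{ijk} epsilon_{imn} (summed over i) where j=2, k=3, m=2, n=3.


Using the identity: epsilon_{ijk} epsilon_{imn} = delta_{jm} delta_{kn} - delta_{jn} delta_{km}.
delta_{22} = 1
delta_{33} = 1
delta_{23} = 0
delta_{32} = 0
Result = 1 * 1 - 0 * 0 = 1 - 0 = 1

1


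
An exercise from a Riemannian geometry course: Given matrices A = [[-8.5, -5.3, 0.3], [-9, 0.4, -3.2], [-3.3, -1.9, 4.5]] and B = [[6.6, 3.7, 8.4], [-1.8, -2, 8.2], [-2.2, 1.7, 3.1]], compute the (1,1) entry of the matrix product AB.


(AB)_{ij} = sum_k A_{ik} B_{kj}.
For i=1, j=1:
A_{11} * B_{11} = -8.5 * 6.6 = -56.1
A_{12} * B_{21} = -5.3 * -1.8 = 9.54
A_{13} * B_{31} = 0.3 * -2.2 = -0.66
Sum = -56.1 + 9.54 + -0.66 = -47.22

-47.22


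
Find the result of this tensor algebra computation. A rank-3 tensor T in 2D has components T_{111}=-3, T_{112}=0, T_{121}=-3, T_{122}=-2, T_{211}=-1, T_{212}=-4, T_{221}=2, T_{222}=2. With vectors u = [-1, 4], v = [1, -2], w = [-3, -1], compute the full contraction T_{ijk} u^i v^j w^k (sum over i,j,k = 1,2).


S = sum over i,j,k of T_{ijk} u_i v_j w_k. Expanding all 8 terms:
T_{111}*u_1*v_1*w_1 = -3*-1*1*-3 = -9  (running total: -9)
T_{112}*u_1*v_1*w_2 = 0*-1*1*-1 = 0  (running total: -9)
T_{121}*u_1*v_2*w_1 = -3*-1*-2*-3 = 18  (running total: 9)
T_{122}*u_1*v_2*w_2 = -2*-1*-2*-1 = 4  (running total: 13)
T_{211}*u_2*v_1*w_1 = -1*4*1*-3 = 12  (running total: 25)
T_{212}*u_2*v_1*w_2 = -4*4*1*-1 = 16  (running total: 41)
T_{221}*u_2*v_2*w_1 = 2*4*-2*-3 = 48  (running total: 89)
T_{222}*u_2*v_2*w_2 = 2*4*-2*-1 = 16  (running total: 105)
S = 105

105


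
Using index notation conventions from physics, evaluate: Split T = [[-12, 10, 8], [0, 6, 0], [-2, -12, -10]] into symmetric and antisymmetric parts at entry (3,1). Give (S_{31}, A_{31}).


T_{31} = -2
T_{13} = 8
S_{31} = (-2 + 8)/2 = 6/2 = 3
A_{31} = (-2 - 8)/2 = -10/2 = -5
Check: S + A = 3 + -5 = -2 = T_{31}.

(3, -5)


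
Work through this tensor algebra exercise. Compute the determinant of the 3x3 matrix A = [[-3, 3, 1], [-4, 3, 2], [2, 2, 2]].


Expanding along the first row, det(A) = a11*M_11 - a12*M_12 + a13*M_13, where M_1j is the (1,j) minor.
Minor M_11 = 3*2 - 2*2 = 2
Minor M_12 = -4*2 - 2*2 = -12
Minor M_13 = -4*2 - 3*2 = -14
det = -3*(2) - 3*(-12) + 1*(-14)
    = -6 - -36 + -14
    = 16

16


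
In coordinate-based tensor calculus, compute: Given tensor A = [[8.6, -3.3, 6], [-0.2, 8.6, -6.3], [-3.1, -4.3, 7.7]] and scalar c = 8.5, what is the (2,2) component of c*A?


Scalar multiplication: (cA)_{ij} = c * A_{ij}.
c = 8.5
A_{22} = 8.6
(cA)_{22} = 8.5 * 8.6 = 73.1

73.1


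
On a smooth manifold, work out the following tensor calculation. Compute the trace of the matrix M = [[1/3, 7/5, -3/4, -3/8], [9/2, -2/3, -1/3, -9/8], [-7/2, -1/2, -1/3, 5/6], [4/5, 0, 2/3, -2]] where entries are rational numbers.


The trace is the sum of diagonal entries.
Diagonal: M[1,1] = 1/3, M[2,2] = -2/3, M[3,3] = -1/3, M[4,4] = -2
Tr(M) = 1/3 + -2/3 + -1/3 + -2
Computing step by step:
After adding M[1,1]: 1/3
After adding M[2,2]: -1/3
After adding M[3,3]: -2/3
After adding M[4,4]: -8/3
Tr(M) = -8/3

-8/3


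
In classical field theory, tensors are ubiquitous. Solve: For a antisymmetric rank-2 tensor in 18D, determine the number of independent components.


A antisymmetric rank-2 tensor in d dimensions has d(d-1)/2 independent components.
d = 18
d(d-1)/2 = 18 * 17 / 2 = 306 / 2 = 153

153


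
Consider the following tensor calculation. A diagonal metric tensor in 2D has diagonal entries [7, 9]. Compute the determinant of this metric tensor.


For a diagonal metric, the determinant is the product of diagonal entries.
Diagonal entries: 7, 9
det(g) = 7 * 9 = 63

63


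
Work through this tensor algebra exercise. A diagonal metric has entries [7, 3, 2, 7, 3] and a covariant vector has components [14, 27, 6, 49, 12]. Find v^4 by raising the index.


To raise an index with a diagonal metric: v^i = v_i / g_{ii}.
For index 4: v_4 = 49, g_{44} = 7
v^4 = 49 / 7 = 7

7


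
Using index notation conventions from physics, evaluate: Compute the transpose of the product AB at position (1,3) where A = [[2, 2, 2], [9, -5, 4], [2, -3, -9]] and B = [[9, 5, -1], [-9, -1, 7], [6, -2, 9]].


(AB)^T_{ij} = (AB)_{ji} = sum_k A_{jk} B_{ki}.
For i=1, j=3 we need (AB)_{31}:
A_{31} * B_{11} = 2 * 9 = 18
A_{32} * B_{21} = -3 * -9 = 27
A_{33} * B_{31} = -9 * 6 = -54
Sum = 18 + 27 + -54 = -9

-9


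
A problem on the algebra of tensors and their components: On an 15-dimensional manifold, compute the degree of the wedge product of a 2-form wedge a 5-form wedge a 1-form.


The degree of a wedge product is the sum of the degrees of the individual forms.
Degrees: 2, 5, 1
Total degree = 2 + 5 + 1 = 8

8


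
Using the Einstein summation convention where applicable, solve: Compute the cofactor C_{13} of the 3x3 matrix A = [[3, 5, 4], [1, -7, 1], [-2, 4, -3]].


To find cofactor C_{13}, delete row 1 and column 3.
The resulting 2x2 submatrix is: [[1, -7], [-2, 4]]
Minor M_{13} = 1*4 - -7*-2
  = 4 - 14 = -10
Sign = (-1)^(1+3) = (-1)^4 = 1
Cofactor C_{13} = 1 * -10 = -10

-10


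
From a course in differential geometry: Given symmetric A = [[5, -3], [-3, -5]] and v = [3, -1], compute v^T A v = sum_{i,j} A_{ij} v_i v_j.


First compute Av:
(Av)_1 = 5*3 + -3*-1 = 18
(Av)_2 = -3*3 + -5*-1 = -4
Av = [18, -4]
Then v^T (Av) = 3*18 + -1*-4
= 54 + 4 = 58

58


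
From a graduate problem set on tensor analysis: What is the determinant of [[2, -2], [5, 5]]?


For a 2x2 matrix [[a, b], [c, d]], det = a*d - b*c.
a = 2, b = -2, c = 5, d = 5
a*d = 2 * 5 = 10
b*c = -2 * 5 = -10
det = 10 - -10 = 20

20


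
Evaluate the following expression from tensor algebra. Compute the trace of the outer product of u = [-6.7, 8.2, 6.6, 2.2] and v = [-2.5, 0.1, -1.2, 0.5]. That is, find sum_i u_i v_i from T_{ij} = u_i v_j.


The outer product gives T_{ij} = u_i v_j.
The trace (contraction) is Tr(T) = sum_i T_{ii} = sum_i u_i v_i.
Diagonal entries:
T_{11} = u_1 * v_1 = -6.7 * -2.5 = 16.75
T_{22} = u_2 * v_2 = 8.2 * 0.1 = 0.82
T_{33} = u_3 * v_3 = 6.6 * -1.2 = -7.92
T_{44} = u_4 * v_4 = 2.2 * 0.5 = 1.1
Tr(T) = 16.75 + 0.82 + -7.92 + 1.1 = 10.75

10.75


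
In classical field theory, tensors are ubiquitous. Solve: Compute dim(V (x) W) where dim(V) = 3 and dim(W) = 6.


The dimension of a tensor product is the product of dimensions.
dim(V) = 3, dim(W) = 6
dim(V (x) W) = 3 * 6 = 18

18


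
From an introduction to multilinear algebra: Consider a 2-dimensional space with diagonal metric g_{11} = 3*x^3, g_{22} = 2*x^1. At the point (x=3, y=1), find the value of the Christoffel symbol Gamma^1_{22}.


For a diagonal metric, Gamma^k_{ij} = (1/2) g^{kk} (dg_{ik}/dx_j + dg_{jk}/dx_i - dg_{ij}/dx_k).
The metric is diagonal, so g_{ab} = 0 for a != b.
At the given point: g_{11} = 81, g_{22} = 6
g^{11} = 1/81
dg_{21}/dx_2 = 0 (off-diagonal)
dg_{21}/dx_2 = 0 (off-diagonal)
dg_{22}/dx_1 = dg_{22}/dx_1 = 2
Numerator = 0 + 0 - 2 = -2
Gamma^1_{22} = -2 / (2 * 81) = -1/81

-1/81


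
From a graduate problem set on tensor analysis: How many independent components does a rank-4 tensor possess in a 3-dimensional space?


The number of components of a rank-r tensor in d dimensions is d^r.
Here d = 3 and r = 4.
3^4 = 81

81


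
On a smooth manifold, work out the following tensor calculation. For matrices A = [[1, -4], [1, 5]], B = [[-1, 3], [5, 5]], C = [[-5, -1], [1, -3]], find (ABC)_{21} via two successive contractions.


(ABC)_{21} = sum_m (AB)_{2m} C_{m1}. First compute row 2 of AB.
(AB)_{21} = 1*-1 + 5*5 = 24
(AB)_{22} = 1*3 + 5*5 = 28
Now contract with column 1 of C:
(AB)_{21} * C_{11} = 24 * -5 = -120
(AB)_{22} * C_{21} = 28 * 1 = 28
(ABC)_{21} = -120 + 28 = -92

-92


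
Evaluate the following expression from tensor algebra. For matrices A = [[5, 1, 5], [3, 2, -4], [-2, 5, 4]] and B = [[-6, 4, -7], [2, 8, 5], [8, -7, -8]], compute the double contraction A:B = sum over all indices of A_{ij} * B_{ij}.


A:B = sum over all i,j of A_{ij} * B_{ij}.
Row 1: 5*-6=-30, 1*4=4, 5*-7=-35 => row sum = -61
Row 2: 3*2=6, 2*8=16, -4*5=-20 => row sum = 2
Row 3: -2*8=-16, 5*-7=-35, 4*-8=-32 => row sum = -83
Total = -61 + 2 + -83 = -142

-142


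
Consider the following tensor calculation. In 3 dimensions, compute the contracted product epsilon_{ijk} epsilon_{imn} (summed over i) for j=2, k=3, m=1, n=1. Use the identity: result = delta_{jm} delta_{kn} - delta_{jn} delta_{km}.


Using the identity: epsilon_{ijk} epsilon_{imn} = delta_{jm} delta_{kn} - delta_{jn} delta_{km}.
delta_{21} = 0
delta_{31} = 0
delta_{21} = 0
delta_{31} = 0
Result = 0 * 0 - 0 * 0 = 0 - 0 = 0

0
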